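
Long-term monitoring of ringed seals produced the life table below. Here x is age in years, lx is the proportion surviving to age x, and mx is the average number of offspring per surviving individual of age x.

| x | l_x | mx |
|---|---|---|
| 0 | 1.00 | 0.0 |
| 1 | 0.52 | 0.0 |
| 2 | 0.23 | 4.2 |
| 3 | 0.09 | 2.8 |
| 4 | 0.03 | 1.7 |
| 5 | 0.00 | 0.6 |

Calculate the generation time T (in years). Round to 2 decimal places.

2.28

lx·mx: 0, 0, 0.966, 0.252, 0.051, 0 → R0 = 1.269
x·lx·mx: 0, 0, 1.932, 0.756, 0.204, 0 → Σ = 2.892
T = 2.892 / 1.269 = 2.27896… → 2.28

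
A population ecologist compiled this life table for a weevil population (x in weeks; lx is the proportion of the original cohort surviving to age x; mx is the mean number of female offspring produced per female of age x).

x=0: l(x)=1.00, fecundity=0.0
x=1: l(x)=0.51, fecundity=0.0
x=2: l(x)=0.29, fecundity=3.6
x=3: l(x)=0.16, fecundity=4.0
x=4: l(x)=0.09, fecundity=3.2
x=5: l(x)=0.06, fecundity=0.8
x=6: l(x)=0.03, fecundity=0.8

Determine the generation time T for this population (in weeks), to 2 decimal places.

2.71

lx·mx: 0, 0, 1.044, 0.64, 0.288, 0.048, 0.024 → R0 = 2.044
x·lx·mx: 0, 0, 2.088, 1.92, 1.152, 0.24, 0.144 → Σ = 5.544
T = 5.544 / 2.044 = 2.712329… → 2.71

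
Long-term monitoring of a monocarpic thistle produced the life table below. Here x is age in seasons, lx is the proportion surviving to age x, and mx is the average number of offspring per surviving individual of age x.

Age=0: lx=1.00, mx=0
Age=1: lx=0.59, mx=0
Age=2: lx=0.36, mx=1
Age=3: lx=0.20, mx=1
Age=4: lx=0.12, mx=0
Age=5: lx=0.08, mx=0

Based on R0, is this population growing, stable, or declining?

R0 = Σ lx·mx = 0 + 0 + 0.36 + 0.2 + 0 + 0 = 0.56
R0 < 1, so the population is declining.

declining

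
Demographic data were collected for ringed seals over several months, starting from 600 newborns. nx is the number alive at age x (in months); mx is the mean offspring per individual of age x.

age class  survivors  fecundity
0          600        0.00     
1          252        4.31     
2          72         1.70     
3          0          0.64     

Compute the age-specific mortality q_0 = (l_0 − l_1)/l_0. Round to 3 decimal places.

lx = nx/n0 = nx/600: 1, 0.42, 0.12, 0
q_0 = (l_0 − l_1) / l_0 = (1 − 0.42) / 1
     = 0.58 / 1 = 0.58 → 0.580

0.580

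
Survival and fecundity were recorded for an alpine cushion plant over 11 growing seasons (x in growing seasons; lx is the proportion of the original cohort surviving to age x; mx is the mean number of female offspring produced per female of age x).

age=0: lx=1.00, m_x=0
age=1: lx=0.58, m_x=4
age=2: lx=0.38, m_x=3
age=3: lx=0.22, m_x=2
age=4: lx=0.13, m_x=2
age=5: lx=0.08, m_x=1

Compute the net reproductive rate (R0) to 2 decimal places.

lx·mx by age: 0, 2.32, 1.14, 0.44, 0.26, 0.08
R0 = Σ lx·mx = 4.24 → 4.24

4.24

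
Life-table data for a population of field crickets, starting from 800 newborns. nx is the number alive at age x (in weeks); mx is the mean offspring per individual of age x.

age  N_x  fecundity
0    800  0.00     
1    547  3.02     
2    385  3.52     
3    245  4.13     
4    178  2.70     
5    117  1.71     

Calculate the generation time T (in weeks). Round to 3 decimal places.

lx = nx/n0 = nx/800: 1, 0.68375, 0.48125, 0.30625, 0.2225, 0.14625
lx·mx: 0, 2.064925…, 1.694…, 1.264813…, 0.60075, 0.250088… → R0 = 5.874575…
x·lx·mx: 0, 2.064925…, 3.388…, 3.794438…, 2.403, 1.250438… → Σ = 12.9008…
T = 12.9008… / 5.874575… = 2.19604… → 2.196

2.196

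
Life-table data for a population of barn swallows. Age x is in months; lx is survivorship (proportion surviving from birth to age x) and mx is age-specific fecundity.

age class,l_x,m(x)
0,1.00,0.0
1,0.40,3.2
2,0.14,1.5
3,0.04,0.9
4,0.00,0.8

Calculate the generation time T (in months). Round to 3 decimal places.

lx·mx: 0, 1.28, 0.21, 0.036, 0 → R0 = 1.526
x·lx·mx: 0, 1.28, 0.42, 0.108, 0 → Σ = 1.808
T = 1.808 / 1.526 = 1.184797… → 1.185

1.185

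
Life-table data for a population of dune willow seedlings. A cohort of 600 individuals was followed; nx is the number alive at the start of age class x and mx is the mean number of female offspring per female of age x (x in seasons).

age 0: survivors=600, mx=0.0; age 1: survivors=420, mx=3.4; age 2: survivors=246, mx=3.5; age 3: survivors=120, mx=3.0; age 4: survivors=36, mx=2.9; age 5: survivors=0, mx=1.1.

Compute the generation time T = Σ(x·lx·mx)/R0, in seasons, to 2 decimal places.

lx = nx/n0 = nx/600: 1, 0.7, 0.41, 0.2, 0.06, 0
lx·mx: 0, 2.38, 1.435, 0.6, 0.174, 0 → R0 = 4.589
x·lx·mx: 0, 2.38, 2.87, 1.8, 0.696, 0 → Σ = 7.746
T = 7.746 / 4.589 = 1.687949… → 1.69

1.69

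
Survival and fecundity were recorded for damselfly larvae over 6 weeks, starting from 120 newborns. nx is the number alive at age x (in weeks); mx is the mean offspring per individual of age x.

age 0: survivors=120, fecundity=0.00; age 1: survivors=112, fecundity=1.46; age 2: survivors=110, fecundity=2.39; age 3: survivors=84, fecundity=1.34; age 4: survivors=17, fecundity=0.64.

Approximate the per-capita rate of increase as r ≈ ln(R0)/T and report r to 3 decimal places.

lx = nx/n0 = nx/120: 1, 0.93333…, 0.91667…, 0.7, 0.14167…
R0 = Σ lx·mx = 0 + 1.36267… + 2.19083… + 0.938 + 0.09067… = 4.582167…
Σ x·lx·mx = 8.921…; T = 8.921…/4.582167… = 1.9469…
r ≈ ln(R0)/T = ln(4.582167…)/1.9469… = 0.78185… → 0.782

0.782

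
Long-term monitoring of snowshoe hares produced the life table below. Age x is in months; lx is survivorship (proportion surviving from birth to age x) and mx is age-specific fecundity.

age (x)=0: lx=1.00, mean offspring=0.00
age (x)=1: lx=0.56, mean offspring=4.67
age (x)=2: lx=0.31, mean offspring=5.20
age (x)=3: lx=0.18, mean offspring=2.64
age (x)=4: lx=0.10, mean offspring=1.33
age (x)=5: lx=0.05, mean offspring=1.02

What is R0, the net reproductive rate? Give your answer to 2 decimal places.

lx·mx by age: 0, 2.6152, 1.612, 0.4752, 0.133, 0.051
R0 = Σ lx·mx = 4.8864 → 4.89

4.89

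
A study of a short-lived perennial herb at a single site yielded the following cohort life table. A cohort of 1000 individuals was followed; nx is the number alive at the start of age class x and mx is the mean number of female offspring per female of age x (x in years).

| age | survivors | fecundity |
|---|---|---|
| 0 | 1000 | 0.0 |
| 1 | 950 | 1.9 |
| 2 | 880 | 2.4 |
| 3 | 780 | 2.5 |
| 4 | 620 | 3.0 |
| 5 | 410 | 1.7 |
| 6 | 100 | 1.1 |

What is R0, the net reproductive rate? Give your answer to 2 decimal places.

lx = nx/n0 = nx/1000: 1, 0.95, 0.88, 0.78, 0.62, 0.41, 0.1
lx·mx by age: 0, 1.805, 2.112, 1.95, 1.86, 0.697, 0.11
R0 = Σ lx·mx = 8.534 → 8.53

8.53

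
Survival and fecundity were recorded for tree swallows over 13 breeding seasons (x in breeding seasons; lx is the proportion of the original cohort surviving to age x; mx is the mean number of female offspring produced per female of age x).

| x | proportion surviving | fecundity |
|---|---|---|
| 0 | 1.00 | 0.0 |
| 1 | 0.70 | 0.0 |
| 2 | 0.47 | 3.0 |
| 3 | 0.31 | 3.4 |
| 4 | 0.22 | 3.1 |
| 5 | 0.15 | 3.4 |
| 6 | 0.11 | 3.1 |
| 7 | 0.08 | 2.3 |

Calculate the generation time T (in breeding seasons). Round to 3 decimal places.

lx·mx: 0, 0, 1.41, 1.054, 0.682, 0.51, 0.341, 0.184 → R0 = 4.181
x·lx·mx: 0, 0, 2.82, 3.162, 2.728, 2.55, 2.046, 1.288 → Σ = 14.594
T = 14.594 / 4.181 = 3.490552… → 3.491

3.491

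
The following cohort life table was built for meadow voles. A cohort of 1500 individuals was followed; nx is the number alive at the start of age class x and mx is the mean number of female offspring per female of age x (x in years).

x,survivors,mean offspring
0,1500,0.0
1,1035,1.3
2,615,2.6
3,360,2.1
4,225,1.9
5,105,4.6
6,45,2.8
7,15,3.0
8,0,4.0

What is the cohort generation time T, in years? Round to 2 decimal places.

2.51

lx = nx/n0 = nx/1500: 1, 0.69, 0.41, 0.24, 0.15, 0.07, 0.03, 0.01, 0
lx·mx: 0, 0.897, 1.066, 0.504, 0.285, 0.322, 0.084, 0.03, 0 → R0 = 3.188
x·lx·mx: 0, 0.897, 2.132, 1.512, 1.14, 1.61, 0.504, 0.21, 0 → Σ = 8.005
T = 8.005 / 3.188 = 2.510979… → 2.51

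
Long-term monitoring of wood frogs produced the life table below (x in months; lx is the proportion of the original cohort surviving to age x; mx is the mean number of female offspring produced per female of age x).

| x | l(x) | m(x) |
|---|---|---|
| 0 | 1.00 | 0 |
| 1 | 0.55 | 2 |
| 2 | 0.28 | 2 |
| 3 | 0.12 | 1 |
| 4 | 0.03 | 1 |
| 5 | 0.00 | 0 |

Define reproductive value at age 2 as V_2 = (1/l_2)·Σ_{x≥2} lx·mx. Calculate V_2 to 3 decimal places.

lx·mx for x ≥ 2: 0.56, 0.12, 0.03, 0 → sum = 0.71
V_2 = 0.71 / l_2 = 0.71 / 0.28 = 2.535714… → 2.536

2.536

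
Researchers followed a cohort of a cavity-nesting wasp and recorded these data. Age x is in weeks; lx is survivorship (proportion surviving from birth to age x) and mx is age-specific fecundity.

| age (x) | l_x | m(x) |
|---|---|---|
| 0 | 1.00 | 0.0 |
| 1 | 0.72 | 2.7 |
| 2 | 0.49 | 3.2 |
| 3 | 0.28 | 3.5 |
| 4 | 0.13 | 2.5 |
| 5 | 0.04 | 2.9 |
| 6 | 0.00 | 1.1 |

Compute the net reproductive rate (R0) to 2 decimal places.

lx·mx by age: 0, 1.944, 1.568, 0.98, 0.325, 0.116, 0
R0 = Σ lx·mx = 4.933 → 4.93

4.93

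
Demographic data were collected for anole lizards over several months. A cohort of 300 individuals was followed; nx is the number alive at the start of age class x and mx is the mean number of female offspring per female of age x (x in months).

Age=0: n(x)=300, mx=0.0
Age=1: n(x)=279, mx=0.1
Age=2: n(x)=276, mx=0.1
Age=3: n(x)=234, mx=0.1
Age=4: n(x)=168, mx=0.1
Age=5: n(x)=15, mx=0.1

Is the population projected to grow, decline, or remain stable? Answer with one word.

declining

lx = nx/n0 = nx/300: 1, 0.93, 0.92, 0.78, 0.56, 0.05
R0 = Σ lx·mx = 0 + 0.093 + 0.092 + 0.078 + 0.056 + 0.005 = 0.324
R0 < 1, so the population is declining.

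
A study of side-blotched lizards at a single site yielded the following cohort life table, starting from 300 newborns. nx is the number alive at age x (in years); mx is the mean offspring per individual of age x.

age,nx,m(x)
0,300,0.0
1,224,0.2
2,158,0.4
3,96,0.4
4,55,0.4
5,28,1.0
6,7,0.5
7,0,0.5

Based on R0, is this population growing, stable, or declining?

lx = nx/n0 = nx/300: 1, 0.74667…, 0.52667…, 0.32, 0.18333…, 0.09333…, 0.02333…, 0
R0 = Σ lx·mx = 0 + 0.149333… + 0.210667… + 0.128 + 0.073333… + 0.093333… + 0.011667… + 0 = 0.666333…
R0 < 1, so the population is declining.

declining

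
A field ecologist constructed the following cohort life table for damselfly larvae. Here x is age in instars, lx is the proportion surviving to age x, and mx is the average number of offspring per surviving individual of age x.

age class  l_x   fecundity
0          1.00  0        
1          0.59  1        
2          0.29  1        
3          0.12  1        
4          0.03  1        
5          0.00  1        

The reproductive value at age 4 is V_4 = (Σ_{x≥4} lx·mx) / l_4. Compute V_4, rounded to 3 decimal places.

1.000

lx·mx for x ≥ 4: 0.03, 0 → sum = 0.03
V_4 = 0.03 / l_4 = 0.03 / 0.03 = 1 → 1.000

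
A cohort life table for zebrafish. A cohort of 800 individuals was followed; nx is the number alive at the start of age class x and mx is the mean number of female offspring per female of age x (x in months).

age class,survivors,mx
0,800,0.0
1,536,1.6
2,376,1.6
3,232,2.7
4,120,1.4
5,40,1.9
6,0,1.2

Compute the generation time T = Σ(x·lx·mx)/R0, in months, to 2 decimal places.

2.14

lx = nx/n0 = nx/800: 1, 0.67, 0.47, 0.29, 0.15, 0.05, 0
lx·mx: 0, 1.072, 0.752, 0.783, 0.21, 0.095, 0 → R0 = 2.912
x·lx·mx: 0, 1.072, 1.504, 2.349, 0.84, 0.475, 0 → Σ = 6.24
T = 6.24 / 2.912 = 2.142857… → 2.14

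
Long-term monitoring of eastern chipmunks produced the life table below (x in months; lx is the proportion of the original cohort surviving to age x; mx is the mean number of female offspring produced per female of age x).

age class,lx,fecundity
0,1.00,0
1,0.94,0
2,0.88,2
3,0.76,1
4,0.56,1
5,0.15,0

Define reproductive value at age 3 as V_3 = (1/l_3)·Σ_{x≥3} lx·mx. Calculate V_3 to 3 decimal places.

1.737

lx·mx for x ≥ 3: 0.76, 0.56, 0 → sum = 1.32
V_3 = 1.32 / l_3 = 1.32 / 0.76 = 1.736842… → 1.737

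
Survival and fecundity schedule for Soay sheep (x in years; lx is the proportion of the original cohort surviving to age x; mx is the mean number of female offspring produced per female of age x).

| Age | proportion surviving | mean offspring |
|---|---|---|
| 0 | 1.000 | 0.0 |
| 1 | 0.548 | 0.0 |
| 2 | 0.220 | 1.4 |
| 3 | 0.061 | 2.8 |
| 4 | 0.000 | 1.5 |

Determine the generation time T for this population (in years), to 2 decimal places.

2.36

lx·mx: 0, 0, 0.308, 0.1708, 0 → R0 = 0.4788
x·lx·mx: 0, 0, 0.616, 0.5124, 0 → Σ = 1.1284
T = 1.1284 / 0.4788 = 2.356725… → 2.36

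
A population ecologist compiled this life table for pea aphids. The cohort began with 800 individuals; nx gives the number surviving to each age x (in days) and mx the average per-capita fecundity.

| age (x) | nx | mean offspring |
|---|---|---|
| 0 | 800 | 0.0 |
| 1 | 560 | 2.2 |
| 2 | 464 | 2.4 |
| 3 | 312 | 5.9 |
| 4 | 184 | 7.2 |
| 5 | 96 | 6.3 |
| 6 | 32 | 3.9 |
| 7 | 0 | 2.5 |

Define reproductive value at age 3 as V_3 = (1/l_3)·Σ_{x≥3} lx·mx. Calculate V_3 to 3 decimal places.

12.485

lx = nx/n0 = nx/800: 1, 0.7, 0.58, 0.39, 0.23, 0.12, 0.04, 0
lx·mx for x ≥ 3: 2.301, 1.656, 0.756, 0.156, 0 → sum = 4.869
V_3 = 4.869 / l_3 = 4.869 / 0.39 = 12.484615… → 12.485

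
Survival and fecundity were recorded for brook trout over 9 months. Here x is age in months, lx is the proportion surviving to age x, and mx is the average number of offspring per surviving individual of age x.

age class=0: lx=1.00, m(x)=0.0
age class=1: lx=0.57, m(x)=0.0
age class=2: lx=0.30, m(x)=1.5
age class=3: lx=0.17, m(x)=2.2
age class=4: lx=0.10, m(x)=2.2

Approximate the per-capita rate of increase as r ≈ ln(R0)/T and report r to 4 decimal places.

R0 = Σ lx·mx = 0 + 0 + 0.45 + 0.374 + 0.22 = 1.044
Σ x·lx·mx = 2.902; T = 2.902/1.044 = 2.77969…
r ≈ ln(R0)/T = ln(1.044)/2.77969… = 0.015491… → 0.0155

0.0155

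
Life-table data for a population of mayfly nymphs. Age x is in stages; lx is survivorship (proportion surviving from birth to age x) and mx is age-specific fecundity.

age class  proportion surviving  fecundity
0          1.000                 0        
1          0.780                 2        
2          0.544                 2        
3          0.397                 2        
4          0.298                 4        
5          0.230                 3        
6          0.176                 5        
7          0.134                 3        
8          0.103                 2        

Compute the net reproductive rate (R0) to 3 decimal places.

6.812

lx·mx by age: 0, 1.56, 1.088, 0.794, 1.192, 0.69, 0.88, 0.402, 0.206
R0 = Σ lx·mx = 6.812 → 6.812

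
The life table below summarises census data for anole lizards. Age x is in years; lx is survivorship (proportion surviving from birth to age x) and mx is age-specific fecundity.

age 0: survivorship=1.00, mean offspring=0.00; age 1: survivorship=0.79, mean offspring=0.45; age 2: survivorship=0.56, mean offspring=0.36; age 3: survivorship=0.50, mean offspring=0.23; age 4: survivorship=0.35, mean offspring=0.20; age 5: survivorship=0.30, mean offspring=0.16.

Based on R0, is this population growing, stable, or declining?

R0 = Σ lx·mx = 0 + 0.3555 + 0.2016 + 0.115 + 0.07 + 0.048 = 0.7901
R0 < 1, so the population is declining.

declining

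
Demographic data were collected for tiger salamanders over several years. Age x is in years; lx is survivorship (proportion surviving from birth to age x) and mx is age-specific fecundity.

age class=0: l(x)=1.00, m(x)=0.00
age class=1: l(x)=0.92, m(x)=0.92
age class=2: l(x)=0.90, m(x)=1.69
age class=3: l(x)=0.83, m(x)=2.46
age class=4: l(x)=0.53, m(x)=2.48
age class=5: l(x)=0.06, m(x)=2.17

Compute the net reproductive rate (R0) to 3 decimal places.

5.854

lx·mx by age: 0, 0.8464, 1.521, 2.0418, 1.3144, 0.1302
R0 = Σ lx·mx = 5.8538 → 5.854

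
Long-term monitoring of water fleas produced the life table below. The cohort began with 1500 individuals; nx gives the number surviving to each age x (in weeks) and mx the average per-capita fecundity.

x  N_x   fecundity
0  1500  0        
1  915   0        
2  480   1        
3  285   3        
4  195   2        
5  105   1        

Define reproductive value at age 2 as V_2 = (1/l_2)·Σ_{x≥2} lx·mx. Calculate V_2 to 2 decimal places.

lx = nx/n0 = nx/1500: 1, 0.61, 0.32, 0.19, 0.13, 0.07
lx·mx for x ≥ 2: 0.32, 0.57, 0.26, 0.07 → sum = 1.22
V_2 = 1.22 / l_2 = 1.22 / 0.32 = 3.8125 → 3.81

3.81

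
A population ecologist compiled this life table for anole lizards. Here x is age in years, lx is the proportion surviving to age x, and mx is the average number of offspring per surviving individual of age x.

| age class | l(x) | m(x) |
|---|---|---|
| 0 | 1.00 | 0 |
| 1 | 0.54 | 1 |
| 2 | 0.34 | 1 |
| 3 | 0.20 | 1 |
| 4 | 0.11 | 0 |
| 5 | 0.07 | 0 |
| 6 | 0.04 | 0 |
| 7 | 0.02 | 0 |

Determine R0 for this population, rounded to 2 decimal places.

lx·mx by age: 0, 0.54, 0.34, 0.2, 0, 0, 0, 0
R0 = Σ lx·mx = 1.08 → 1.08

1.08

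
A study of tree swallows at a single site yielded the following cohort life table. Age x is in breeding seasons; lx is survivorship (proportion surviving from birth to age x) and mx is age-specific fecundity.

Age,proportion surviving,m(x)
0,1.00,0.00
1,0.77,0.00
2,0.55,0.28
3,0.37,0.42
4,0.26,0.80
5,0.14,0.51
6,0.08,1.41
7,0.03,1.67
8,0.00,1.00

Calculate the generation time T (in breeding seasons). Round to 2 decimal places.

3.98

lx·mx: 0, 0, 0.154, 0.1554, 0.208, 0.0714, 0.1128, 0.0501, 0 → R0 = 0.7517
x·lx·mx: 0, 0, 0.308, 0.4662, 0.832, 0.357, 0.6768, 0.3507, 0 → Σ = 2.9907
T = 2.9907 / 0.7517 = 3.978582… → 3.98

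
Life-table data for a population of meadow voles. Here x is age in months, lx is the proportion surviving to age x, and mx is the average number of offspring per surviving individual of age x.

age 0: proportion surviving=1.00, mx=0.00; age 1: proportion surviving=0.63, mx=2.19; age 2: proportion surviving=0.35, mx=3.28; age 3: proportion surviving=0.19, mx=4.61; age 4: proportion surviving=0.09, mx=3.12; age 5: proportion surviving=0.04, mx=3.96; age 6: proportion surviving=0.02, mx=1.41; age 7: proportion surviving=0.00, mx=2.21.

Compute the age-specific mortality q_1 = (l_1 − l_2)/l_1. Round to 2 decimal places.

0.44

q_1 = (l_1 − l_2) / l_1 = (0.63 − 0.35) / 0.63
     = 0.28 / 0.63 = 0.444444… → 0.44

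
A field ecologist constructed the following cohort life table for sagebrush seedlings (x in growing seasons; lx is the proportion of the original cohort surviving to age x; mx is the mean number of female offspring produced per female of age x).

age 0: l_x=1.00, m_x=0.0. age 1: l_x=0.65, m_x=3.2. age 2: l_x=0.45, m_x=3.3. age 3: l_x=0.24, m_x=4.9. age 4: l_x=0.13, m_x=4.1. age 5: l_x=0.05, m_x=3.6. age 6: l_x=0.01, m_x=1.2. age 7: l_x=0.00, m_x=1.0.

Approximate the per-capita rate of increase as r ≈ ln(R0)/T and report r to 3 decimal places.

R0 = Σ lx·mx = 0 + 2.08 + 1.485 + 1.176 + 0.533 + 0.18 + 0.012 + 0 = 5.466
Σ x·lx·mx = 11.682; T = 11.682/5.466 = 2.13721…
r ≈ ln(R0)/T = ln(5.466)/2.13721… = 0.79475… → 0.795

0.795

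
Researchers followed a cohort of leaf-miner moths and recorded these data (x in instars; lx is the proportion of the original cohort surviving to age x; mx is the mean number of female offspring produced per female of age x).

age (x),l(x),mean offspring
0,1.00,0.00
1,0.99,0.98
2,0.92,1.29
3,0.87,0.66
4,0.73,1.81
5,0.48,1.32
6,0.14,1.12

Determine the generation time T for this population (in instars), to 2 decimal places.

2.99

lx·mx: 0, 0.9702, 1.1868, 0.5742, 1.3213, 0.6336, 0.1568 → R0 = 4.8429
x·lx·mx: 0, 0.9702, 2.3736, 1.7226, 5.2852, 3.168, 0.9408 → Σ = 14.4604
T = 14.4604 / 4.8429 = 2.985897… → 2.99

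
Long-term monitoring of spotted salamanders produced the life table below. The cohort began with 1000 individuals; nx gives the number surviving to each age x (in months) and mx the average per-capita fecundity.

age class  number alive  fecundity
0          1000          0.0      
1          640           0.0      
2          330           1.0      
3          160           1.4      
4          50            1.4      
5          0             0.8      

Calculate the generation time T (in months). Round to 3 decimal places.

2.583

lx = nx/n0 = nx/1000: 1, 0.64, 0.33, 0.16, 0.05, 0
lx·mx: 0, 0, 0.33, 0.224, 0.07, 0 → R0 = 0.624
x·lx·mx: 0, 0, 0.66, 0.672, 0.28, 0 → Σ = 1.612
T = 1.612 / 0.624 = 2.583333… → 2.583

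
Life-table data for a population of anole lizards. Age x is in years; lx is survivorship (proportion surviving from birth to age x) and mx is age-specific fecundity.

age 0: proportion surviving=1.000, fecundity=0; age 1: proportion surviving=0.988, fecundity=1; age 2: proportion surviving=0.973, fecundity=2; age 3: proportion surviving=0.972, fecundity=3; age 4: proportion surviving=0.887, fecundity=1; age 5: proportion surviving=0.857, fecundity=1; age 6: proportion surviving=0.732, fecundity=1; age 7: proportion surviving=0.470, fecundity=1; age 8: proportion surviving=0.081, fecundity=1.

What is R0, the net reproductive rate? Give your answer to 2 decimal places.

8.88

lx·mx by age: 0, 0.988, 1.946, 2.916, 0.887, 0.857, 0.732, 0.47, 0.081
R0 = Σ lx·mx = 8.877 → 8.88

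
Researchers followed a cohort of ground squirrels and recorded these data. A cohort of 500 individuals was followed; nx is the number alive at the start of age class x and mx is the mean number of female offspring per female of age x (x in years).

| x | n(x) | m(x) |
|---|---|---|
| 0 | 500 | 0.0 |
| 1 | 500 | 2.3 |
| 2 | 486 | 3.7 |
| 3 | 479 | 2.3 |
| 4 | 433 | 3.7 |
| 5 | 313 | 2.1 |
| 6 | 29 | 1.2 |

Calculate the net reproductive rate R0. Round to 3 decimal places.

lx = nx/n0 = nx/500: 1, 1, 0.972, 0.958, 0.866, 0.626, 0.058
lx·mx by age: 0, 2.3, 3.5964, 2.2034, 3.2042, 1.3146, 0.0696
R0 = Σ lx·mx = 12.6882 → 12.688

12.688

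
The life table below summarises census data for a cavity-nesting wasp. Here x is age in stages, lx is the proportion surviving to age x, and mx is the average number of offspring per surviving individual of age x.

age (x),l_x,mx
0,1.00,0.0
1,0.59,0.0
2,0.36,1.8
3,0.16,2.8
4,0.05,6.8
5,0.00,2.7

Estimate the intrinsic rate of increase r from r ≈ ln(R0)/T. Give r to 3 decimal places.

0.130

R0 = Σ lx·mx = 0 + 0 + 0.648 + 0.448 + 0.34 + 0 = 1.436
Σ x·lx·mx = 4; T = 4/1.436 = 2.78552…
r ≈ ln(R0)/T = ln(1.436)/2.78552… = 0.12991… → 0.130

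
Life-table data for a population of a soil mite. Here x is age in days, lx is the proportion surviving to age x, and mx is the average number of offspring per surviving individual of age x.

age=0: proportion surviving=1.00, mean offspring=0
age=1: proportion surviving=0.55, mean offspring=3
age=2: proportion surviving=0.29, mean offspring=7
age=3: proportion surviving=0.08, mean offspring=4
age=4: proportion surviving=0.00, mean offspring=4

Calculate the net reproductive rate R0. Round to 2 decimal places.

lx·mx by age: 0, 1.65, 2.03, 0.32, 0
R0 = Σ lx·mx = 4 → 4.00

4.00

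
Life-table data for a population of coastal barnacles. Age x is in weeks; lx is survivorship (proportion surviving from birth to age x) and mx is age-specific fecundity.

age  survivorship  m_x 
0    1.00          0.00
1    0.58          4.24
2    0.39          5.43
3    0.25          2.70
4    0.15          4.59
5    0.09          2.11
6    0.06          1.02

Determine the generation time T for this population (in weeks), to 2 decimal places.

lx·mx: 0, 2.4592, 2.1177, 0.675, 0.6885, 0.1899, 0.0612 → R0 = 6.1915
x·lx·mx: 0, 2.4592, 4.2354, 2.025, 2.754, 0.9495, 0.3672 → Σ = 12.7903
T = 12.7903 / 6.1915 = 2.065784… → 2.07

2.07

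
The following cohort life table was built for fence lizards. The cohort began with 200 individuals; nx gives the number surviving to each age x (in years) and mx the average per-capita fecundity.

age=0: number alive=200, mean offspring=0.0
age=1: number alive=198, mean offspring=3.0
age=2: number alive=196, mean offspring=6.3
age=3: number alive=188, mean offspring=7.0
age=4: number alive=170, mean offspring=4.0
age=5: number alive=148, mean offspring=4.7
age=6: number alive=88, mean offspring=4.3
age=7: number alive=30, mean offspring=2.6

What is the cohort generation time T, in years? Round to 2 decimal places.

lx = nx/n0 = nx/200: 1, 0.99, 0.98, 0.94, 0.85, 0.74, 0.44, 0.15
lx·mx: 0, 2.97, 6.174, 6.58, 3.4, 3.478, 1.892, 0.39 → R0 = 24.884
x·lx·mx: 0, 2.97, 12.348, 19.74, 13.6, 17.39, 11.352, 2.73 → Σ = 80.13
T = 80.13 / 24.884 = 3.220141… → 3.22

3.22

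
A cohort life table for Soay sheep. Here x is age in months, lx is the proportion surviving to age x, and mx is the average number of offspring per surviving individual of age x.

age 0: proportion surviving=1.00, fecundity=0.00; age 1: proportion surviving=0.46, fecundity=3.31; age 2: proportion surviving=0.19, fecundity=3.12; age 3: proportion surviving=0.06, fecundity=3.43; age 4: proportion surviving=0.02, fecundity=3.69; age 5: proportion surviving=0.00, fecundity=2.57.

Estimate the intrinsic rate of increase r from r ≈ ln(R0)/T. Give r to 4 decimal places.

R0 = Σ lx·mx = 0 + 1.5226 + 0.5928 + 0.2058 + 0.0738 + 0 = 2.395
Σ x·lx·mx = 3.6208; T = 3.6208/2.395 = 1.51182…
r ≈ ln(R0)/T = ln(2.395)/1.51182… = 0.577705… → 0.5777

0.5777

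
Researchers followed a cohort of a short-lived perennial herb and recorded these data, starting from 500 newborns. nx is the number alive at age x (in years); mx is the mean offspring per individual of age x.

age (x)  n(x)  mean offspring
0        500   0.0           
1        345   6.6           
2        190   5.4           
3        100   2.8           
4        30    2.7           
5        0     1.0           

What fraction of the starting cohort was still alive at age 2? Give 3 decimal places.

0.380

l_2 = n_2/n_0 = 190/500 = 0.38 → 0.380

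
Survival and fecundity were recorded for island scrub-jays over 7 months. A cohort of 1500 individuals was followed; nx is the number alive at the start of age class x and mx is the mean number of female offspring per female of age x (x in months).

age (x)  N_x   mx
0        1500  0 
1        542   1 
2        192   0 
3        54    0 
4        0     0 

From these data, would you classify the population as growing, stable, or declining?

lx = nx/n0 = nx/1500: 1, 0.36133…, 0.128, 0.036, 0
R0 = Σ lx·mx = 0 + 0.361333… + 0 + 0 + 0 = 0.361333…
R0 < 1, so the population is declining.

declining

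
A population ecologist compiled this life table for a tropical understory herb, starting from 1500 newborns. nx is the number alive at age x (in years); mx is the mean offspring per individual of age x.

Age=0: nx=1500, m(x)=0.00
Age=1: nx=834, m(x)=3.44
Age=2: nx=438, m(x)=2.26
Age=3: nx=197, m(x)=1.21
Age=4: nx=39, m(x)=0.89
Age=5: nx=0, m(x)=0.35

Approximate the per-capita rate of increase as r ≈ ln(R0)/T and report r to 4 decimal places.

lx = nx/n0 = nx/1500: 1, 0.556, 0.292, 0.13133…, 0.026, 0
R0 = Σ lx·mx = 0 + 1.91264 + 0.65992 + 0.15891… + 0.02314 + 0 = 2.754613…
Σ x·lx·mx = 3.80178…; T = 3.80178…/2.754613… = 1.38015…
r ≈ ln(R0)/T = ln(2.754613…)/1.38015… = 0.734179… → 0.7342

0.7342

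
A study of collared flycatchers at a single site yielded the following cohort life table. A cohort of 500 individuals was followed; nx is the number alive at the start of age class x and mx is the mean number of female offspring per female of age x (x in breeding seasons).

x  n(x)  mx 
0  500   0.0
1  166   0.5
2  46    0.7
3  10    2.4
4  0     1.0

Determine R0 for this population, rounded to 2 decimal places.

lx = nx/n0 = nx/500: 1, 0.332, 0.092, 0.02, 0
lx·mx by age: 0, 0.166, 0.0644, 0.048, 0
R0 = Σ lx·mx = 0.2784 → 0.28

0.28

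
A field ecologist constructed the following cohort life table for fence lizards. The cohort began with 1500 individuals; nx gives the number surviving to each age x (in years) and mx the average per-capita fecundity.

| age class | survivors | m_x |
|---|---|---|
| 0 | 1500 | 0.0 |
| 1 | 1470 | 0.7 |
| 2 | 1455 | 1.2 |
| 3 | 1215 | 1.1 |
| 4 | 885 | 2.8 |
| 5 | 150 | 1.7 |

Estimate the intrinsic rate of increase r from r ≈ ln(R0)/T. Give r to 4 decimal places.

lx = nx/n0 = nx/1500: 1, 0.98, 0.97, 0.81, 0.59, 0.1
R0 = Σ lx·mx = 0 + 0.686 + 1.164 + 0.891 + 1.652 + 0.17 = 4.563
Σ x·lx·mx = 13.145; T = 13.145/4.563 = 2.88078…
r ≈ ln(R0)/T = ln(4.563)/2.88078… = 0.526934… → 0.5269

0.5269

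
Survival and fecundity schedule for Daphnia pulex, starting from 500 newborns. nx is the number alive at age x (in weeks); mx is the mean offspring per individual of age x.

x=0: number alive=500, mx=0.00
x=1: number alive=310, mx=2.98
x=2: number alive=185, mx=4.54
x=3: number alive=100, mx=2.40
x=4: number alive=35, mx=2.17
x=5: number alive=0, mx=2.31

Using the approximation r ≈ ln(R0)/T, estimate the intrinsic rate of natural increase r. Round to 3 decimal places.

0.817

lx = nx/n0 = nx/500: 1, 0.62, 0.37, 0.2, 0.07, 0
R0 = Σ lx·mx = 0 + 1.8476 + 1.6798 + 0.48 + 0.1519 + 0 = 4.1593
Σ x·lx·mx = 7.2548; T = 7.2548/4.1593 = 1.74424…
r ≈ ln(R0)/T = ln(4.1593)/1.74424… = 0.81718… → 0.817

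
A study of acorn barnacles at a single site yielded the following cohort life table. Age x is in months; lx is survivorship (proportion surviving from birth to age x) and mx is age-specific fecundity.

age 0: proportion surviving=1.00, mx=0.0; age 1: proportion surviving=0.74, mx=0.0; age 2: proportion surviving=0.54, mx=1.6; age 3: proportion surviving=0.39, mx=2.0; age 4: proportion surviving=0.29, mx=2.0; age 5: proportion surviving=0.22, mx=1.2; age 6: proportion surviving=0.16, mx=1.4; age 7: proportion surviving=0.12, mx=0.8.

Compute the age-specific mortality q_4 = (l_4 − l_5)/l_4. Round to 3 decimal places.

0.241

q_4 = (l_4 − l_5) / l_4 = (0.29 − 0.22) / 0.29
     = 0.07 / 0.29 = 0.241379… → 0.241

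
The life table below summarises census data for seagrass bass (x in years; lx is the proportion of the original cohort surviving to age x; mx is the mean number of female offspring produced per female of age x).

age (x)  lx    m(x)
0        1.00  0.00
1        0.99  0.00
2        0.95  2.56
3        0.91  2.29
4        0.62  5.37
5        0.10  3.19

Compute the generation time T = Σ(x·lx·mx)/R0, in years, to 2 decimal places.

lx·mx: 0, 0, 2.432, 2.0839, 3.3294, 0.319 → R0 = 8.1643
x·lx·mx: 0, 0, 4.864, 6.2517, 13.3176, 1.595 → Σ = 26.0283
T = 26.0283 / 8.1643 = 3.188063… → 3.19

3.19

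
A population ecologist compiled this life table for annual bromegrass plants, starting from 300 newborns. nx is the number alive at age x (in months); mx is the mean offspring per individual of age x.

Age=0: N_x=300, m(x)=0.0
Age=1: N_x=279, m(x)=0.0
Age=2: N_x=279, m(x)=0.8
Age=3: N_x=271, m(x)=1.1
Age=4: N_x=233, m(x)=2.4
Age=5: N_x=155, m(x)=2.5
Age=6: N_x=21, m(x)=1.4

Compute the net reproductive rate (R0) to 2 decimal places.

4.99

lx = nx/n0 = nx/300: 1, 0.93, 0.93, 0.90333…, 0.77667…, 0.51667…, 0.07
lx·mx by age: 0, 0, 0.744, 0.993667…, 1.864…, 1.291667…, 0.098
R0 = Σ lx·mx = 4.991333… → 4.99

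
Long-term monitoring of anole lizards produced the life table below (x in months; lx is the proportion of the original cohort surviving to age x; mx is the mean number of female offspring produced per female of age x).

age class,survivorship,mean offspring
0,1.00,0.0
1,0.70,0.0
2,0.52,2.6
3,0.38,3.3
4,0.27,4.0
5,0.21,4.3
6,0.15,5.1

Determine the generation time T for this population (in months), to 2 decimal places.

lx·mx: 0, 0, 1.352, 1.254, 1.08, 0.903, 0.765 → R0 = 5.354
x·lx·mx: 0, 0, 2.704, 3.762, 4.32, 4.515, 4.59 → Σ = 19.891
T = 19.891 / 5.354 = 3.715166… → 3.72

3.72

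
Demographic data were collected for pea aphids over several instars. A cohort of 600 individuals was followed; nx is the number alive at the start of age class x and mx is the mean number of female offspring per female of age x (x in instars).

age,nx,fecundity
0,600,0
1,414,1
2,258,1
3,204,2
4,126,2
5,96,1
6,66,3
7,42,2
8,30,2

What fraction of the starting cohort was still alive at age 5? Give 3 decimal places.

0.160

l_5 = n_5/n_0 = 96/600 = 0.16 → 0.160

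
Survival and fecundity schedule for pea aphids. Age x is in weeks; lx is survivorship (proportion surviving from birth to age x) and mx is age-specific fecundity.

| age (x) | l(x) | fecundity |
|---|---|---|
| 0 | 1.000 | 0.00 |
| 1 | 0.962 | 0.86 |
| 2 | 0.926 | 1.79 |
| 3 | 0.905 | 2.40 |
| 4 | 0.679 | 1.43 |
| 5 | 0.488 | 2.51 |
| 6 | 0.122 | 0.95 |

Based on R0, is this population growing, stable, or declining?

R0 = Σ lx·mx = 0 + 0.82732 + 1.65754 + 2.172 + 0.97097 + 1.22488 + 0.1159 = 6.96861
R0 > 1, so the population is growing.

growing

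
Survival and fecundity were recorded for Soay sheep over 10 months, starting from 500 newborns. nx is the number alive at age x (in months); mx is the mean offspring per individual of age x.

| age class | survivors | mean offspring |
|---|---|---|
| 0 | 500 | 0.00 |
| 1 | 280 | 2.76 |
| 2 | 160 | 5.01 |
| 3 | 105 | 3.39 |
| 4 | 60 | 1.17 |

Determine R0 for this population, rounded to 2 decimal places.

4.00

lx = nx/n0 = nx/500: 1, 0.56, 0.32, 0.21, 0.12
lx·mx by age: 0, 1.5456, 1.6032, 0.7119, 0.1404
R0 = Σ lx·mx = 4.0011 → 4.00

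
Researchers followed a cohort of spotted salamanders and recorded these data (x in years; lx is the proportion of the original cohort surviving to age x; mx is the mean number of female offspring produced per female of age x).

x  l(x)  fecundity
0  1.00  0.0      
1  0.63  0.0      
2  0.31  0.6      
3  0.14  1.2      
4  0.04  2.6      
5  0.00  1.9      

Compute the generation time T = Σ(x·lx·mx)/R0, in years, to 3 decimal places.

lx·mx: 0, 0, 0.186, 0.168, 0.104, 0 → R0 = 0.458
x·lx·mx: 0, 0, 0.372, 0.504, 0.416, 0 → Σ = 1.292
T = 1.292 / 0.458 = 2.820961… → 2.821

2.821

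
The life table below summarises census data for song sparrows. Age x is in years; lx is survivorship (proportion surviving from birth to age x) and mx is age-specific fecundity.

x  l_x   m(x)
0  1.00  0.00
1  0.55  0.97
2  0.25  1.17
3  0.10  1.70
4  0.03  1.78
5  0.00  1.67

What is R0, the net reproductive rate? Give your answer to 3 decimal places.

lx·mx by age: 0, 0.5335, 0.2925, 0.17, 0.0534, 0
R0 = Σ lx·mx = 1.0494 → 1.049

1.049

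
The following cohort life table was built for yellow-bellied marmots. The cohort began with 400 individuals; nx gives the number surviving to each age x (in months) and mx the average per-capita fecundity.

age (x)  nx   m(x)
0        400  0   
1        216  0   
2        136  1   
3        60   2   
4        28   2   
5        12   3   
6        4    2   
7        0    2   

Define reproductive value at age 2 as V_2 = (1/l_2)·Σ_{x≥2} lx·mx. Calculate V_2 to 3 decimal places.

2.618

lx = nx/n0 = nx/400: 1, 0.54, 0.34, 0.15, 0.07, 0.03, 0.01, 0
lx·mx for x ≥ 2: 0.34, 0.3, 0.14, 0.09, 0.02, 0 → sum = 0.89
V_2 = 0.89 / l_2 = 0.89 / 0.34 = 2.617647… → 2.618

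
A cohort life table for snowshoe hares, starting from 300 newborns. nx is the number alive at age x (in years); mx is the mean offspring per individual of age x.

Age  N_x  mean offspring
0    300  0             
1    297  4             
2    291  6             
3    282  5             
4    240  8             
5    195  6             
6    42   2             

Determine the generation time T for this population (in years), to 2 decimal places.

lx = nx/n0 = nx/300: 1, 0.99, 0.97, 0.94, 0.8, 0.65, 0.14
lx·mx: 0, 3.96, 5.82, 4.7, 6.4, 3.9, 0.28 → R0 = 25.06
x·lx·mx: 0, 3.96, 11.64, 14.1, 25.6, 19.5, 1.68 → Σ = 76.48
T = 76.48 / 25.06 = 3.051875… → 3.05

3.05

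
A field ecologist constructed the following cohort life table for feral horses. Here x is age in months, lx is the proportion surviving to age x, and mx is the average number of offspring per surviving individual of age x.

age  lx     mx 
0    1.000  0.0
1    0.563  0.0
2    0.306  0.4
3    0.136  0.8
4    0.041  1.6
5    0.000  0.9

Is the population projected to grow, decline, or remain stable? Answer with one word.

R0 = Σ lx·mx = 0 + 0 + 0.1224 + 0.1088 + 0.0656 + 0 = 0.2968
R0 < 1, so the population is declining.

declining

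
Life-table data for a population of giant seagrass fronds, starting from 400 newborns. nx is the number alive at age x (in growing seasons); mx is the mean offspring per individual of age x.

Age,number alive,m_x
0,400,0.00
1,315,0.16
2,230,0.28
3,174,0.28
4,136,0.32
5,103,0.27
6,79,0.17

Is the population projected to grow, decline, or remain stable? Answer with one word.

lx = nx/n0 = nx/400: 1, 0.7875, 0.575, 0.435, 0.34, 0.2575, 0.1975
R0 = Σ lx·mx = 0 + 0.126 + 0.161 + 0.1218 + 0.1088 + 0.069525 + 0.033575 = 0.6207
R0 < 1, so the population is declining.

declining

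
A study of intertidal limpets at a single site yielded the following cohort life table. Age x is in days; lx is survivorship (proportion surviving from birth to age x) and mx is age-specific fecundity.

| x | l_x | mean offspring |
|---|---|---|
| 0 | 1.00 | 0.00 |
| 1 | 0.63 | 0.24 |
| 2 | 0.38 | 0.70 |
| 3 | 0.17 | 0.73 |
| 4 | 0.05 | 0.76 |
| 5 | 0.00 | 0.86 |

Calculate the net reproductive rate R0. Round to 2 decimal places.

0.58

lx·mx by age: 0, 0.1512, 0.266, 0.1241, 0.038, 0
R0 = Σ lx·mx = 0.5793 → 0.58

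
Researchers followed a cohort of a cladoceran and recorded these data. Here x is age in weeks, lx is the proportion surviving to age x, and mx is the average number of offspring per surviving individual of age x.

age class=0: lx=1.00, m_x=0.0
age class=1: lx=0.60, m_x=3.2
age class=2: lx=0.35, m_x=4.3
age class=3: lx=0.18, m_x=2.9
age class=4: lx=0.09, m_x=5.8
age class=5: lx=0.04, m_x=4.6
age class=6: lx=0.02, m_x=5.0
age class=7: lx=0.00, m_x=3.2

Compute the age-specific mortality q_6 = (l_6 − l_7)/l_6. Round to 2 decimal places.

q_6 = (l_6 − l_7) / l_6 = (0.02 − 0) / 0.02
     = 0.02 / 0.02 = 1 → 1.00

1.00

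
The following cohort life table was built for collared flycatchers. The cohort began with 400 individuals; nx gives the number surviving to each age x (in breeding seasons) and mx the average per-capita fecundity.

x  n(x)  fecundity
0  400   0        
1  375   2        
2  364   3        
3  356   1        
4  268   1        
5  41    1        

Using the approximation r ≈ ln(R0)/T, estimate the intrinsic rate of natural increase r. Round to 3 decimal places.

0.872

lx = nx/n0 = nx/400: 1, 0.9375, 0.91, 0.89, 0.67, 0.1025
R0 = Σ lx·mx = 0 + 1.875 + 2.73 + 0.89 + 0.67 + 0.1025 = 6.2675
Σ x·lx·mx = 13.1975; T = 13.1975/6.2675 = 2.1057…
r ≈ ln(R0)/T = ln(6.2675)/2.1057… = 0.87162… → 0.872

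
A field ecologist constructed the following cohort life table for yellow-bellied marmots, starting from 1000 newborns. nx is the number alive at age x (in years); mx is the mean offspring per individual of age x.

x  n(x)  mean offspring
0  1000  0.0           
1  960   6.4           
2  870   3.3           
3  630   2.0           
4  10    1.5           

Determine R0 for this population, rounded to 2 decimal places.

10.29

lx = nx/n0 = nx/1000: 1, 0.96, 0.87, 0.63, 0.01
lx·mx by age: 0, 6.144, 2.871, 1.26, 0.015
R0 = Σ lx·mx = 10.29 → 10.29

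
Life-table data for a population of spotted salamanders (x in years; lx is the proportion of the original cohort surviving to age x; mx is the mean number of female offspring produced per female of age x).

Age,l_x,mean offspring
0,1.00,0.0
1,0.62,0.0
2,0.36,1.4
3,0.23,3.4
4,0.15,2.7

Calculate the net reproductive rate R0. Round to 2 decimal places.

lx·mx by age: 0, 0, 0.504, 0.782, 0.405
R0 = Σ lx·mx = 1.691 → 1.69

1.69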